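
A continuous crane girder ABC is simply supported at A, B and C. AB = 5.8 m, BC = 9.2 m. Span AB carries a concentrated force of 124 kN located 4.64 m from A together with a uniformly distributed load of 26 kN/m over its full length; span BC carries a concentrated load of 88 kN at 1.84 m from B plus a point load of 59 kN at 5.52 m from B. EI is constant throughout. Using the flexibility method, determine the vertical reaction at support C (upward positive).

R_C = 30.2 kN

Release continuity at B by inserting a hinge; the redundant is the internal moment M_B. The primary structure is two simply-supported spans AB and BC.
End slopes at the hinge B, treating each span as simply supported:
  span AB: point load 124 at a = 4.64: Pab(L + a)/(6LEI) = 200.2/EI
  span AB: UDL 26: wL³/(24EI) = 211.4/EI
  span BC: point load 88 at a = 1.84: Pab(L + b)/(6LEI) = 357.5/EI
  span BC: point load 59 at a = 5.52: Pab(L + b)/(6LEI) = 279.7/EI
  relative rotation θ_0 = (411.6 + 637.2)/EI = 1049/EI
A unit hogging moment at B produces rotation L₁/(3EI) + L₂/(3EI) = 5/EI.
Slope continuity at B: θ_0 = M_B·5/EI, so M_B = 1049/5 = 209.8 kN·m (hogging).
Span BC, ΣM about C: R_B^{BC}·9.2 = 864.8 + 209.8, so R_B^{BC} = 116.8 kN and R_C = 147 − 116.8 = 30.2 kN.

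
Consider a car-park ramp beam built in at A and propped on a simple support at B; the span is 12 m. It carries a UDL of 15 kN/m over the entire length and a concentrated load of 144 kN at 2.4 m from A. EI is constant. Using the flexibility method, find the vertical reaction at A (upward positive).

Choose R_B as the redundant. The primary structure is the cantilever fixed at A.
Deflection at B on the released cantilever, summing each load's contribution:
  UDL 15: wL⁴/(8EI) = 38880/EI
  point load 144 at a = 2.4: Pa²(3L − a)/(6EI) = 4645/EI
  δ_0 = 43525/EI
Flexibility coefficient — unit upward force at B: δ_{BB} = L³/(3EI) = 576/EI.
The prop prevents deflection at B: R_B = δ_0/δ_{BB} = 43525/576 = 75.56 kN.
Vertical equilibrium: R_A = ΣP − R_B = 324 − 75.56 = 248.4 kN.

R_A = 248.4 kN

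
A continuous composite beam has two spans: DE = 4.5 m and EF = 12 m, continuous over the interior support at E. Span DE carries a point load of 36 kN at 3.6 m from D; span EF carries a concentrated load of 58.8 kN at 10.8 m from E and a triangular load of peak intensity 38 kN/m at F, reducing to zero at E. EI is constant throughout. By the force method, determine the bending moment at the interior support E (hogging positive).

M_E = 263.9 kN·m

Release continuity at E by inserting a hinge; the redundant is the internal moment M_E. The primary structure is two simply-supported spans DE and EF.
Rotations at E on the released spans (each span's end-slope, ×1/EI):
  span DE: point load 36 at a = 3.6: Pab(L + a)/(6LEI) = 34.99/EI
  span EF: point load 58.8 at a = 10.8: Pab(L + b)/(6LEI) = 139.7/EI
  span EF: triangular load, peak 38: 7w₀L³/(360EI) = 1277/EI
  relative rotation θ_0 = (34.99 + 1417)/EI = 1452/EI
A unit hogging moment at E produces rotation L₁/(3EI) + L₂/(3EI) = 5.5/EI.
Slope continuity at E: θ_0 = M_E·5.5/EI, so M_E = 1452/5.5 = 263.9 kN·m (hogging).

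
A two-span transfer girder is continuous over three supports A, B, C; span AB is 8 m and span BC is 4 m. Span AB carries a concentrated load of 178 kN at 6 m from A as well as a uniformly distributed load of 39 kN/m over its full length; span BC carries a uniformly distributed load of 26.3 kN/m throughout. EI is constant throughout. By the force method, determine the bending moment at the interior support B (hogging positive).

M_B = 381.3 kN·m

Take M_B as the redundant. Released structure: two simple spans AB and BC with a hinge at B.
End slopes at the hinge B, treating each span as simply supported:
  span AB: point load 178 at a = 6: Pab(L + a)/(6LEI) = 623/EI
  span AB: UDL 39: wL³/(24EI) = 832/EI
  span BC: UDL 26.3: wL³/(24EI) = 70.13/EI
  relative rotation θ_0 = (1455 + 70.13)/EI = 1525/EI
A unit hogging moment at B produces rotation L₁/(3EI) + L₂/(3EI) = 4/EI.
Compatibility: M_B·(L₁+L₂)/(3EI) = θ_0, giving M_B = 381.3 kN·m (hogging).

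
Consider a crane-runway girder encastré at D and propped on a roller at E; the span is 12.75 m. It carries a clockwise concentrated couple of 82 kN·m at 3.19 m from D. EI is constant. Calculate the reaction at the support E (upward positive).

Choose R_E as the redundant. The primary structure is the cantilever fixed at D.
Deflection at E on the released cantilever, summing each load's contribution:
  clockwise couple 82 at a = 3.19: M₀a(2L − a)/(2EI) = 2918/EI
Tip deflection under a unit load at E: L³/(3EI) = 690.9/EI.
Compatibility at E: δ_0 − R_E·δ_{EE} = 0, so R_E = 2918/690.9 = 4.223 kN.

R_E = 4.223 kN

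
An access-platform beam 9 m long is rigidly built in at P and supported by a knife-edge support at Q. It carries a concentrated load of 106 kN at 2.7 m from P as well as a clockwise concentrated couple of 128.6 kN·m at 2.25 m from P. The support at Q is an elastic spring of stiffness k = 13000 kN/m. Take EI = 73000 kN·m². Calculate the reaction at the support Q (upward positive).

R_Q = 21.75 kN

Remove the prop at Q; the released (primary) structure is a cantilever built in at P.
Downward deflection at the released point Q due to the loads:
  point load 106 at a = 2.7: Pa²(3L − a)/(6EI) = 3130/EI
  clockwise couple 128.6 at a = 2.25: M₀a(2L − a)/(2EI) = 2279/EI
  δ_0 = 5408/EI
Flexibility coefficient — unit upward force at Q: δ_{QQ} = L³/(3EI) = 243/EI.
With EI = 73000 kN·m²: δ_0 = 0.074085 m and δ_{QQ} = 0.003329 m/kN.
Compatibility — the spring shortens by R_Q/k under the reaction it provides: δ_0 − R_Q·δ_{QQ} = R_Q/k. With 1/k = 0.000077 m/kN, R_Q = δ_0 / (δ_{QQ} + 1/k) = 0.074085 / (0.003329 + 0.000077) = 21.75 kN.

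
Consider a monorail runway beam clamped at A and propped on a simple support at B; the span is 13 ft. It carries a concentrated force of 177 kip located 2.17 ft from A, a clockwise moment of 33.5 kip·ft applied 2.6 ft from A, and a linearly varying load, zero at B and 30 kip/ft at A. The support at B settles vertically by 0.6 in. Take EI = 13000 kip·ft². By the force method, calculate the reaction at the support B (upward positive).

Remove the prop at B; the released (primary) structure is a cantilever built in at A.
Deflection at B on the released cantilever, summing each load's contribution:
  point load 177 at a = 2.17: Pa²(3L − a)/(6EI) = 5116/EI
  clockwise couple 33.5 at a = 2.6: M₀a(2L − a)/(2EI) = 1019/EI
  triangular load, peak 30 at the fixed end: w₀L⁴/(30EI) = 28561/EI
  δ_0 = 34696/EI
Tip deflection under a unit load at B: L³/(3EI) = 732.3/EI.
With EI = 13000 kip·ft²: δ_0 = 2.6689 ft and δ_{BB} = 0.056333 ft/kip.
Compatibility — the beam at B must follow the support down by 0.05 ft: δ_0 − R_B·δ_{BB} = 0.05, so R_B = (2.6689 − 0.05)/0.056333 = 46.49 kip.

R_B = 46.49 kip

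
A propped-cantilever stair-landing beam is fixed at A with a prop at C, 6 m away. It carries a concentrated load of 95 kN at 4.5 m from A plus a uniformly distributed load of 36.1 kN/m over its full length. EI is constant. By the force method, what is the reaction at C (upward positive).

Choose R_C as the redundant. The primary structure is the cantilever fixed at A.
Primary-structure tip deflection at C by superposition:
  point load 95 at a = 4.5: Pa²(3L − a)/(6EI) = 4328/EI
  UDL 36.1: wL⁴/(8EI) = 5848/EI
  δ_0 = 10177/EI
Flexibility coefficient — unit upward force at C: δ_{CC} = L³/(3EI) = 72/EI.
Compatibility at C: δ_0 − R_C·δ_{CC} = 0, so R_C = 10177/72 = 141.3 kN.

R_C = 141.3 kN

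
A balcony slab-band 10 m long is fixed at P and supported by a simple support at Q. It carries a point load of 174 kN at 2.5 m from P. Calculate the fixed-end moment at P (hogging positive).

Remove the prop at Q; the released (primary) structure is a cantilever built in at P.
Downward deflection at the released point Q due to the loads:
  point load 174 at a = 2.5: Pa²(3L − a)/(6EI) = 4984/EI
Tip deflection under a unit load at Q: L³/(3EI) = 333.3/EI.
The prop prevents deflection at Q: R_Q = δ_0/δ_{QQ} = 4984/333.3 = 14.95 kN.
Moment equilibrium about P: M_P = Σ(load moments about P) − R_Q·L = 435 − 14.95×10 = 285.5 kN·m.

M_P = 285.5 kN·m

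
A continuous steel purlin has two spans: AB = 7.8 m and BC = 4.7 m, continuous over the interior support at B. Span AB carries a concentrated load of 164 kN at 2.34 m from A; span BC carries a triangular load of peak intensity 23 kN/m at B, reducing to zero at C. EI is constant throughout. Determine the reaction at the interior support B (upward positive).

R_B = 126.7 kN

Release continuity at B by inserting a hinge; the redundant is the internal moment M_B. The primary structure is two simply-supported spans AB and BC.
Discontinuity in slope at B on the released structure — sum the simple-span end rotations:
  span AB: point load 164 at a = 2.34: Pab(L + a)/(6LEI) = 454/EI
  span BC: triangular load, peak 23: w₀L³/(45EI) = 53.07/EI
  relative rotation θ_0 = (454 + 53.07)/EI = 507.1/EI
A unit hogging moment at B produces rotation L₁/(3EI) + L₂/(3EI) = 4.167/EI.
Compatibility: M_B·(L₁+L₂)/(3EI) = θ_0, giving M_B = 121.7 kN·m (hogging).
Span AB, ΣM about A with M_B applied at B: R_B^{AB}·7.8 = 383.8 + 121.7, so R_B^{AB} = 64.8 kN and R_A = 164 − 64.8 = 99.2 kN.
Span BC, ΣM about C: R_B^{BC}·4.7 = 169.4 + 121.7, so R_B^{BC} = 61.93 kN and R_C = 54.05 − 61.93 = -7.875 kN.
R_B = 64.8 + 61.93 = 126.7 kN.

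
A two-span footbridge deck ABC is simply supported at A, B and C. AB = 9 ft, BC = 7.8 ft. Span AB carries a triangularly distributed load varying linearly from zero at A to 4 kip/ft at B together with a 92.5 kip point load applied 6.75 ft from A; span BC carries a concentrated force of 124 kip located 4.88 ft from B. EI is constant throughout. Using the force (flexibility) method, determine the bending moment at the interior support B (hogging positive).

Take M_B as the redundant. Released structure: two simple spans AB and BC with a hinge at B.
Discontinuity in slope at B on the released structure — sum the simple-span end rotations:
  span AB: triangular load, peak 4: w₀L³/(45EI) = 64.8/EI
  span AB: point load 92.5 at a = 6.75: Pab(L + a)/(6LEI) = 409.7/EI
  span BC: point load 124 at a = 4.88: Pab(L + b)/(6LEI) = 404.7/EI
  relative rotation θ_0 = (474.5 + 404.7)/EI = 879.3/EI
A unit hogging moment at B produces rotation L₁/(3EI) + L₂/(3EI) = 5.6/EI.
Compatibility: M_B·(L₁+L₂)/(3EI) = θ_0, giving M_B = 157 kip·ft (hogging).

M_B = 157 kip·ft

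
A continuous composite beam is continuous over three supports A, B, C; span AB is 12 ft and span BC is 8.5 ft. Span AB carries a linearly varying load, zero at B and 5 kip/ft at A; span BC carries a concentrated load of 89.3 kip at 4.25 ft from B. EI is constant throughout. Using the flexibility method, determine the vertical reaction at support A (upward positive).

R_A = 13.03 kip

Insert a hinge at B; M_B is the redundant, and each span becomes simply supported.
Discontinuity in slope at B on the released structure — sum the simple-span end rotations:
  span AB: triangular load, peak 5: 7w₀L³/(360EI) = 168/EI
  span BC: point load 89.3 at a = 4.25: Pab(L + b)/(6LEI) = 403.2/EI
  relative rotation θ_0 = (168 + 403.2)/EI = 571.2/EI
A unit hogging moment at B produces rotation L₁/(3EI) + L₂/(3EI) = 6.833/EI.
Slope continuity at B: θ_0 = M_B·6.833/EI, so M_B = 571.2/6.833 = 83.6 kip·ft (hogging).
Span AB, ΣM about A with M_B applied at B: R_B^{AB}·12 = 120 + 83.6, so R_B^{AB} = 16.97 kip and R_A = 30 − 16.97 = 13.03 kip.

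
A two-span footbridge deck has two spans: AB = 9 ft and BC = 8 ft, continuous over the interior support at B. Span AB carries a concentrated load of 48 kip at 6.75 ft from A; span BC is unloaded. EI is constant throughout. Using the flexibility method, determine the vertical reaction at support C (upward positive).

Insert a hinge at B; M_B is the redundant, and each span becomes simply supported.
Discontinuity in slope at B on the released structure — sum the simple-span end rotations:
  span AB: point load 48 at a = 6.75: Pab(L + a)/(6LEI) = 212.6/EI
  relative rotation θ_0 = (212.6 + 0)/EI = 212.6/EI
A unit hogging moment at B produces rotation L₁/(3EI) + L₂/(3EI) = 5.667/EI.
Compatibility: M_B·(L₁+L₂)/(3EI) = θ_0, giving M_B = 37.52 kip·ft (hogging).
Span BC, ΣM about C: R_B^{BC}·8 = 0 + 37.52, so R_B^{BC} = 4.69 kip and R_C = 0 − 4.69 = -4.69 kip.

R_C = -4.69 kip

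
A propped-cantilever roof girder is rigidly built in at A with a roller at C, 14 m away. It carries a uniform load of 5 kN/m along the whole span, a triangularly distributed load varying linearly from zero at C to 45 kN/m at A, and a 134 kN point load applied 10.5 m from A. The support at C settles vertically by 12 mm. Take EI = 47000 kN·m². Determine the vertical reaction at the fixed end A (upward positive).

Release the roller at C. Primary structure: cantilever fixed at A.
Primary-structure tip deflection at C by superposition:
  UDL 5: wL⁴/(8EI) = 24010/EI
  triangular load, peak 45 at the fixed end: w₀L⁴/(30EI) = 57624/EI
  point load 134 at a = 10.5: Pa²(3L − a)/(6EI) = 77561/EI
  δ_0 = 159195/EI
Tip deflection under a unit load at C: L³/(3EI) = 914.7/EI.
With EI = 47000 kN·m²: δ_0 = 3.3871 m and δ_{CC} = 0.019461 m/kN.
Compatibility — the beam at C must follow the support down by 0.012 m: δ_0 − R_C·δ_{CC} = 0.012, so R_C = (3.3871 − 0.012)/0.019461 = 173.4 kN.
Vertical equilibrium: R_A = ΣP − R_C = 519 − 173.4 = 345.6 kN.

R_A = 345.6 kN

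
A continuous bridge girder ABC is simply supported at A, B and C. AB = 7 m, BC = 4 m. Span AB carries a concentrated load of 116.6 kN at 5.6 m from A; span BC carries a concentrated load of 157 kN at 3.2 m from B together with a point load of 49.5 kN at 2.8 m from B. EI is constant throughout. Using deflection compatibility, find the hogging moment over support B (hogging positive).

Take M_B as the redundant. Released structure: two simple spans AB and BC with a hinge at B.
Rotations at B on the released spans (each span's end-slope, ×1/EI):
  span AB: point load 116.6 at a = 5.6: Pab(L + a)/(6LEI) = 274.2/EI
  span BC: point load 157 at a = 3.2: Pab(L + b)/(6LEI) = 80.38/EI
  span BC: point load 49.5 at a = 2.8: Pab(L + b)/(6LEI) = 36.04/EI
  relative rotation θ_0 = (274.2 + 116.4)/EI = 390.7/EI
A unit hogging moment at B produces rotation L₁/(3EI) + L₂/(3EI) = 3.667/EI.
Slope continuity at B: θ_0 = M_B·3.667/EI, so M_B = 390.7/3.667 = 106.5 kN·m (hogging).

M_B = 106.5 kN·m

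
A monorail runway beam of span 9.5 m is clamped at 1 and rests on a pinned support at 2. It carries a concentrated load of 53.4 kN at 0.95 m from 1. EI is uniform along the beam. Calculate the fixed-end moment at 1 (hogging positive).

M_1 = 43.37 kN·m

Choose R_2 as the redundant. The primary structure is the cantilever fixed at 1.
Free-end deflection of the primary structure under the applied loading (downward +):
  point load 53.4 at a = 0.95: Pa²(3L − a)/(6EI) = 221.3/EI
Flexibility coefficient — unit upward force at 2: δ_{22} = L³/(3EI) = 285.8/EI.
Compatibility at 2: δ_0 − R_2·δ_{22} = 0, so R_2 = 221.3/285.8 = 0.7743 kN.
Moment equilibrium about 1: M_1 = Σ(load moments about 1) − R_2·L = 50.73 − 0.7743×9.5 = 43.37 kN·m.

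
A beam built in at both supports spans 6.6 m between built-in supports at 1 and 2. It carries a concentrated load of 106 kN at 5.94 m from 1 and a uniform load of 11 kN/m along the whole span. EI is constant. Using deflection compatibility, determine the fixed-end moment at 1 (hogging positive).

M_1 = 46.23 kN·m

Release both end moments; the primary structure is a simply-supported span 12 with redundants M_1 and M_2.
On the primary (simply-supported) span, the end slopes from the loading are:
  at 1: point load 106 at a = 5.94: Pab(L + b)/(6LEI) = 76.19/EI
  at 2: point load 106 at a = 5.94: Pab(L + a)/(6LEI) = 131.6/EI
  at 1: UDL 11: wL³/(24EI) = 131.8/EI
  at 2: UDL 11: wL³/(24EI) = 131.8/EI
  θ_10 = 208/EI,  θ_20 = 263.4/EI
Flexibility coefficients: a unit moment at one end gives L/(3EI) there and L/(6EI) at the far end, so f₁₁ = f₂₂ = 2.2/EI and f₁₂ = f₂₁ = 1.1/EI.
Compatibility — zero rotation at each built-in end:
  2.2 M_1 + 1.1 M_2 = 208
  1.1 M_1 + 2.2 M_2 = 263.4
Solving the pair gives M_1 = 46.23 kN·m and M_2 = 96.6 kN·m (hogging).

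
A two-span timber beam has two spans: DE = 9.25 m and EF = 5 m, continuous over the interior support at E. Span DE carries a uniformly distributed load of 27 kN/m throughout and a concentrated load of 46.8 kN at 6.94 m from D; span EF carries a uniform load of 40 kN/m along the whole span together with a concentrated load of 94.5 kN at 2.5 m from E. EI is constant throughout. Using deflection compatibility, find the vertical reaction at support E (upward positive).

Insert a hinge at E; M_E is the redundant, and each span becomes simply supported.
Rotations at E on the released spans (each span's end-slope, ×1/EI):
  span DE: UDL 27: wL³/(24EI) = 890.4/EI
  span DE: point load 46.8 at a = 6.94: Pab(L + a)/(6LEI) = 218.9/EI
  span EF: UDL 40: wL³/(24EI) = 208.3/EI
  span EF: point load 94.5 at a = 2.5: Pab(L + b)/(6LEI) = 147.7/EI
  relative rotation θ_0 = (1109 + 356)/EI = 1465/EI
A unit hogging moment at E produces rotation L₁/(3EI) + L₂/(3EI) = 4.75/EI.
Slope continuity at E: θ_0 = M_E·4.75/EI, so M_E = 1465/4.75 = 308.5 kN·m (hogging).
Span DE, ΣM about D with M_E applied at E: R_E^{DE}·9.25 = 1480 + 308.5, so R_E^{DE} = 193.3 kN and R_D = 296.6 − 193.3 = 103.2 kN.
Span EF, ΣM about F: R_E^{EF}·5 = 736.2 + 308.5, so R_E^{EF} = 208.9 kN and R_F = 294.5 − 208.9 = 85.56 kN.
R_E = 193.3 + 208.9 = 402.3 kN.

R_E = 402.3 kN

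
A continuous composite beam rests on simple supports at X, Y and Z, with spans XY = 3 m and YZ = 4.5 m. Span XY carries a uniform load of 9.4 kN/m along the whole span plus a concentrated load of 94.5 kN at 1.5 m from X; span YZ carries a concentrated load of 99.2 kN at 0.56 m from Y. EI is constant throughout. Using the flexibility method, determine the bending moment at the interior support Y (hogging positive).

Insert a hinge at Y; M_Y is the redundant, and each span becomes simply supported.
Rotations at Y on the released spans (each span's end-slope, ×1/EI):
  span XY: UDL 9.4: wL³/(24EI) = 10.57/EI
  span XY: point load 94.5 at a = 1.5: Pab(L + a)/(6LEI) = 53.16/EI
  span YZ: point load 99.2 at a = 0.56: Pab(L + b)/(6LEI) = 68.42/EI
  relative rotation θ_0 = (63.73 + 68.42)/EI = 132.1/EI
A unit hogging moment at Y produces rotation L₁/(3EI) + L₂/(3EI) = 2.5/EI.
Slope continuity at Y: θ_0 = M_Y·2.5/EI, so M_Y = 132.1/2.5 = 52.86 kN·m (hogging).

M_Y = 52.86 kN·m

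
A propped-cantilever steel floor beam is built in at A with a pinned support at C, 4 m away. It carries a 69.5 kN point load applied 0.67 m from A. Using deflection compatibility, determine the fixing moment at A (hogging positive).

Release the roller at C. Primary structure: cantilever fixed at A.
Primary-structure tip deflection at C by superposition:
  point load 69.5 at a = 0.67: Pa²(3L − a)/(6EI) = 58.91/EI
Tip deflection under a unit load at C: L³/(3EI) = 21.33/EI.
Compatibility at C: δ_0 − R_C·δ_{CC} = 0, so R_C = 58.91/21.33 = 2.762 kN.
Moment equilibrium about A: M_A = Σ(load moments about A) − R_C·L = 46.56 − 2.762×4 = 35.52 kN·m.

M_A = 35.52 kN·m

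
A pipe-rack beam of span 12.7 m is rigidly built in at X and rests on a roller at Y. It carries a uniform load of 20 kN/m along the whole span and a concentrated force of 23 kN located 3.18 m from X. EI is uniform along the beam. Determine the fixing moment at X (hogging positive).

M_X = 451.2 kN·m

Remove the prop at Y; the released (primary) structure is a cantilever built in at X.
Primary-structure tip deflection at Y by superposition:
  UDL 20: wL⁴/(8EI) = 65036/EI
  point load 23 at a = 3.18: Pa²(3L − a)/(6EI) = 1354/EI
  δ_0 = 66390/EI
Tip deflection under a unit load at Y: L³/(3EI) = 682.8/EI.
The prop prevents deflection at Y: R_Y = δ_0/δ_{YY} = 66390/682.8 = 97.23 kN.
Moment equilibrium about X: M_X = Σ(load moments about X) − R_Y·L = 1686 − 97.23×12.7 = 451.2 kN·m.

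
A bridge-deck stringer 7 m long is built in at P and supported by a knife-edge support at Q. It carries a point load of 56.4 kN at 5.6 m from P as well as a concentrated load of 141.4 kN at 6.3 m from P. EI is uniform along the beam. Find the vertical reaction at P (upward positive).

R_P = 37.83 kN

Release the roller at Q. Primary structure: cantilever fixed at P.
Downward deflection at the released point Q due to the loads:
  point load 56.4 at a = 5.6: Pa²(3L − a)/(6EI) = 4540/EI
  point load 141.4 at a = 6.3: Pa²(3L − a)/(6EI) = 13750/EI
  δ_0 = 18289/EI
Flexibility coefficient — unit upward force at Q: δ_{QQ} = L³/(3EI) = 114.3/EI.
Compatibility at Q: δ_0 − R_Q·δ_{QQ} = 0, so R_Q = 18289/114.3 = 160 kN.
Vertical equilibrium: R_P = ΣP − R_Q = 197.8 − 160 = 37.83 kN.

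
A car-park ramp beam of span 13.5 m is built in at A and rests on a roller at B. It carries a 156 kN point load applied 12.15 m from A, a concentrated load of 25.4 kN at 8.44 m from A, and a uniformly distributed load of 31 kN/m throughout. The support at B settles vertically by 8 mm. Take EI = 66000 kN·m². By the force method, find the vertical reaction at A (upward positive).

R_A = 299.1 kN

Choose R_B as the redundant. The primary structure is the cantilever fixed at A.
Primary-structure tip deflection at B by superposition:
  point load 156 at a = 12.15: Pa²(3L − a)/(6EI) = 108813/EI
  point load 25.4 at a = 8.44: Pa²(3L − a)/(6EI) = 9668/EI
  UDL 31: wL⁴/(8EI) = 128708/EI
  δ_0 = 247189/EI
Flexibility coefficient — unit upward force at B: δ_{BB} = L³/(3EI) = 820.1/EI.
With EI = 66000 kN·m²: δ_0 = 3.7453 m and δ_{BB} = 0.012426 m/kN.
Compatibility — the beam at B must follow the support down by 0.008 m: δ_0 − R_B·δ_{BB} = 0.008, so R_B = (3.7453 − 0.008)/0.012426 = 300.8 kN.
Vertical equilibrium: R_A = ΣP − R_B = 599.9 − 300.8 = 299.1 kN.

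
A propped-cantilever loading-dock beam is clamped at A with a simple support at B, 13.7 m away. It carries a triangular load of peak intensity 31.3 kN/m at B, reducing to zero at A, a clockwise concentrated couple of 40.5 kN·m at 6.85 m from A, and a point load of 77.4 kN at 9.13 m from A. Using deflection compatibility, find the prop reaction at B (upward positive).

Release the roller at B. Primary structure: cantilever fixed at A.
Primary-structure tip deflection at B by superposition:
  triangular load, peak 31.3 at the free end: 11w₀L⁴/(120EI) = 101074/EI
  clockwise couple 40.5 at a = 6.85: M₀a(2L − a)/(2EI) = 2851/EI
  point load 77.4 at a = 9.13: Pa²(3L − a)/(6EI) = 34377/EI
  δ_0 = 138302/EI
Flexibility coefficient — unit upward force at B: δ_{BB} = L³/(3EI) = 857.1/EI.
The prop prevents deflection at B: R_B = δ_0/δ_{BB} = 138302/857.1 = 161.4 kN.

R_B = 161.4 kN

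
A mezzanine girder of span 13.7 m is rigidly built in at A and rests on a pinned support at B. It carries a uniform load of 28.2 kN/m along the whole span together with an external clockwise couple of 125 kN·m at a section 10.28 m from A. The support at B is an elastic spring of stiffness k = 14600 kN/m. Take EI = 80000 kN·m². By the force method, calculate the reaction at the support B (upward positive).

R_B = 156.7 kN

Choose R_B as the redundant. The primary structure is the cantilever fixed at A.
Free-end deflection of the primary structure under the applied loading (downward +):
  UDL 28.2: wL⁴/(8EI) = 124177/EI
  clockwise couple 125 at a = 10.28: M₀a(2L − a)/(2EI) = 11000/EI
  δ_0 = 135177/EI
Tip deflection under a unit load at B: L³/(3EI) = 857.1/EI.
With EI = 80000 kN·m²: δ_0 = 1.6897 m and δ_{BB} = 0.010714 m/kN.
Compatibility — the spring shortens by R_B/k under the reaction it provides: δ_0 − R_B·δ_{BB} = R_B/k. With 1/k = 0.000068 m/kN, R_B = δ_0 / (δ_{BB} + 1/k) = 1.6897 / (0.010714 + 0.000068) = 156.7 kN.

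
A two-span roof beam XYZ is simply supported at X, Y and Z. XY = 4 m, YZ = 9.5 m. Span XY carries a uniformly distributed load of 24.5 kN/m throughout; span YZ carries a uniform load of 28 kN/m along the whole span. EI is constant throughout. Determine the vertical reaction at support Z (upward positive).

R_Z = 108.1 kN

Insert a hinge at Y; M_Y is the redundant, and each span becomes simply supported.
End slopes at the hinge Y, treating each span as simply supported:
  span XY: UDL 24.5: wL³/(24EI) = 65.33/EI
  span YZ: UDL 28: wL³/(24EI) = 1000/EI
  relative rotation θ_0 = (65.33 + 1000)/EI = 1066/EI
A unit hogging moment at Y produces rotation L₁/(3EI) + L₂/(3EI) = 4.5/EI.
Slope continuity at Y: θ_0 = M_Y·4.5/EI, so M_Y = 1066/4.5 = 236.8 kN·m (hogging).
Span YZ, ΣM about Z: R_Y^{YZ}·9.5 = 1264 + 236.8, so R_Y^{YZ} = 157.9 kN and R_Z = 266 − 157.9 = 108.1 kN.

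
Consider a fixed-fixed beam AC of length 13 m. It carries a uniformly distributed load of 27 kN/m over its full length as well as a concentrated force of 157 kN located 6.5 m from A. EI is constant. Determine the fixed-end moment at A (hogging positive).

Take the two fixed-end moments M_A, M_C as redundants; the released structure is the simple span AC.
On the primary (simply-supported) span, the end slopes from the loading are:
  at A: UDL 27: wL³/(24EI) = 2472/EI
  at C: UDL 27: wL³/(24EI) = 2472/EI
  at A: point load 157 at a = 6.5: Pab(L + b)/(6LEI) = 1658/EI
  at C: point load 157 at a = 6.5: Pab(L + a)/(6LEI) = 1658/EI
  θ_A0 = 4130/EI,  θ_C0 = 4130/EI
Flexibility coefficients: a unit moment at one end gives L/(3EI) there and L/(6EI) at the far end, so f₁₁ = f₂₂ = 4.333/EI and f₁₂ = f₂₁ = 2.167/EI.
Compatibility — zero rotation at each built-in end:
  4.333 M_A + 2.167 M_C = 4130
  2.167 M_A + 4.333 M_C = 4130
Solving the pair gives M_A = 635.4 kN·m and M_C = 635.4 kN·m (hogging).

M_A = 635.4 kN·m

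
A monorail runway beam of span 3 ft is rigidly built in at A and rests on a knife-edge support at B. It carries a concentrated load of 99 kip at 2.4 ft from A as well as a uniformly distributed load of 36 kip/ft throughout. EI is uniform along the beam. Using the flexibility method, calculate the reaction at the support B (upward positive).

Remove the prop at B; the released (primary) structure is a cantilever built in at A.
Primary-structure tip deflection at B by superposition:
  point load 99 at a = 2.4: Pa²(3L − a)/(6EI) = 627.3/EI
  UDL 36: wL⁴/(8EI) = 364.5/EI
  δ_0 = 991.8/EI
Tip deflection under a unit load at B: L³/(3EI) = 9/EI.
The prop prevents deflection at B: R_B = δ_0/δ_{BB} = 991.8/9 = 110.2 kip.

R_B = 110.2 kip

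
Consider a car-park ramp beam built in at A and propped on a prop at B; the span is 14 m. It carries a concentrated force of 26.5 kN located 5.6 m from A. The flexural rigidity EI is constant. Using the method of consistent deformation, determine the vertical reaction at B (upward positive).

Take the reaction at B as the redundant and release it; the primary structure is a cantilever fixed at A.
Free-end deflection of the primary structure under the applied loading (downward +):
  point load 26.5 at a = 5.6: Pa²(3L − a)/(6EI) = 5042/EI
Tip deflection under a unit load at B: L³/(3EI) = 914.7/EI.
Compatibility at B: δ_0 − R_B·δ_{BB} = 0, so R_B = 5042/914.7 = 5.512 kN.

R_B = 5.512 kN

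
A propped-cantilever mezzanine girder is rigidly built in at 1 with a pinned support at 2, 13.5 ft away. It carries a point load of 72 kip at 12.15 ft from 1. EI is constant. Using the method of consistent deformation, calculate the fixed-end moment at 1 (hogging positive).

Take the reaction at 2 as the redundant and release it; the primary structure is a cantilever fixed at 1.
Downward deflection at the released point 2 due to the loads:
  point load 72 at a = 12.15: Pa²(3L − a)/(6EI) = 50221/EI
Tip deflection under a unit load at 2: L³/(3EI) = 820.1/EI.
Compatibility at 2: δ_0 − R_2·δ_{22} = 0, so R_2 = 50221/820.1 = 61.24 kip.
Moment equilibrium about 1: M_1 = Σ(load moments about 1) − R_2·L = 874.8 − 61.24×13.5 = 48.11 kip·ft.

M_1 = 48.11 kip·ft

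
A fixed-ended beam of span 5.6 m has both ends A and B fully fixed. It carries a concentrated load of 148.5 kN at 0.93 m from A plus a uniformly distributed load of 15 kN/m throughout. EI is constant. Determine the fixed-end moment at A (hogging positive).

Take the two fixed-end moments M_A, M_B as redundants; the released structure is the simple span AB.
Simple-span end rotations at A and B under the given loads:
  at A: point load 148.5 at a = 0.93: Pab(L + b)/(6LEI) = 197.1/EI
  at B: point load 148.5 at a = 0.93: Pab(L + a)/(6LEI) = 125.3/EI
  at A: UDL 15: wL³/(24EI) = 109.8/EI
  at B: UDL 15: wL³/(24EI) = 109.8/EI
  θ_A0 = 306.9/EI,  θ_B0 = 235.1/EI
Flexibility coefficients: a unit moment at one end gives L/(3EI) there and L/(6EI) at the far end, so f₁₁ = f₂₂ = 1.867/EI and f₁₂ = f₂₁ = 0.9333/EI.
Compatibility — zero rotation at each built-in end:
  1.867 M_A + 0.9333 M_B = 306.9
  0.9333 M_A + 1.867 M_B = 235.1
Solving the pair gives M_A = 135.2 kN·m and M_B = 58.33 kN·m (hogging).

M_A = 135.2 kN·m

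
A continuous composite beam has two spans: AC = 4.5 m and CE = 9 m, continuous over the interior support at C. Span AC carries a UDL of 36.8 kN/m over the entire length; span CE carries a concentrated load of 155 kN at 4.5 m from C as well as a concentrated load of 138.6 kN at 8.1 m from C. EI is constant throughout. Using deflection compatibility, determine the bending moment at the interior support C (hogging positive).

M_C = 246.6 kN·m

Release continuity at C by inserting a hinge; the redundant is the internal moment M_C. The primary structure is two simply-supported spans AC and CE.
Discontinuity in slope at C on the released structure — sum the simple-span end rotations:
  span AC: UDL 36.8: wL³/(24EI) = 139.7/EI
  span CE: point load 155 at a = 4.5: Pab(L + b)/(6LEI) = 784.7/EI
  span CE: point load 138.6 at a = 8.1: Pab(L + b)/(6LEI) = 185.2/EI
  relative rotation θ_0 = (139.7 + 969.9)/EI = 1110/EI
A unit hogging moment at C produces rotation L₁/(3EI) + L₂/(3EI) = 4.5/EI.
Compatibility: M_C·(L₁+L₂)/(3EI) = θ_0, giving M_C = 246.6 kN·m (hogging).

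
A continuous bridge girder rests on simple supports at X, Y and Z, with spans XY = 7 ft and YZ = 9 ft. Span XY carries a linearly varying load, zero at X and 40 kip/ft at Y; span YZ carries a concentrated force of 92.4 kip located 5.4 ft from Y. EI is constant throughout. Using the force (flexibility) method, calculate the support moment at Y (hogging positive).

M_Y = 135.8 kip·ft

Release continuity at Y by inserting a hinge; the redundant is the internal moment M_Y. The primary structure is two simply-supported spans XY and YZ.
Discontinuity in slope at Y on the released structure — sum the simple-span end rotations:
  span XY: triangular load, peak 40: w₀L³/(45EI) = 304.9/EI
  span YZ: point load 92.4 at a = 5.4: Pab(L + b)/(6LEI) = 419.1/EI
  relative rotation θ_0 = (304.9 + 419.1)/EI = 724/EI
A unit hogging moment at Y produces rotation L₁/(3EI) + L₂/(3EI) = 5.333/EI.
Compatibility: M_Y·(L₁+L₂)/(3EI) = θ_0, giving M_Y = 135.8 kip·ft (hogging).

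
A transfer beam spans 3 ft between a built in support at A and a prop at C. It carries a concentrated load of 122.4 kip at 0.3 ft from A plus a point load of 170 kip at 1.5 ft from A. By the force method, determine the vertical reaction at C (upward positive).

R_C = 54.9 kip

Remove the prop at C; the released (primary) structure is a cantilever built in at A.
Primary-structure tip deflection at C by superposition:
  point load 122.4 at a = 0.3: Pa²(3L − a)/(6EI) = 15.97/EI
  point load 170 at a = 1.5: Pa²(3L − a)/(6EI) = 478.1/EI
  δ_0 = 494.1/EI
Tip deflection under a unit load at C: L³/(3EI) = 9/EI.
Compatibility at C: δ_0 − R_C·δ_{CC} = 0, so R_C = 494.1/9 = 54.9 kip.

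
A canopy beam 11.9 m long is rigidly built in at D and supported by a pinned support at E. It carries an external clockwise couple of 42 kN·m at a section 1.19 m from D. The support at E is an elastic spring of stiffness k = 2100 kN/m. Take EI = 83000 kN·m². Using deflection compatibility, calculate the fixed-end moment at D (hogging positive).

Take the reaction at E as the redundant and release it; the primary structure is a cantilever fixed at D.
Primary-structure tip deflection at E by superposition:
  clockwise couple 42 at a = 1.19: M₀a(2L − a)/(2EI) = 565/EI
Tip deflection under a unit load at E: L³/(3EI) = 561.7/EI.
With EI = 83000 kN·m²: δ_0 = 0.006808 m and δ_{EE} = 0.006768 m/kN.
Compatibility — the spring shortens by R_E/k under the reaction it provides: δ_0 − R_E·δ_{EE} = R_E/k. With 1/k = 0.000476 m/kN, R_E = δ_0 / (δ_{EE} + 1/k) = 0.006808 / (0.006768 + 0.000476) = 0.9398 kN.
Moment equilibrium about D: M_D = Σ(load moments about D) − R_E·L = 42 − 0.9398×11.9 = 30.82 kN·m.

M_D = 30.82 kN·m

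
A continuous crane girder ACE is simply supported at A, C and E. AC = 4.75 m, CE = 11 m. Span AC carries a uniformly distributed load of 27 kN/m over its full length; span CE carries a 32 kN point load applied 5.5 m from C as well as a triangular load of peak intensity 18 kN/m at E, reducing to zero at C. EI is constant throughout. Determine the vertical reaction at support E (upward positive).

R_E = 67.66 kN

Take M_C as the redundant. Released structure: two simple spans AC and CE with a hinge at C.
End slopes at the hinge C, treating each span as simply supported:
  span AC: UDL 27: wL³/(24EI) = 120.6/EI
  span CE: point load 32 at a = 5.5: Pab(L + b)/(6LEI) = 242/EI
  span CE: triangular load, peak 18: 7w₀L³/(360EI) = 465.9/EI
  relative rotation θ_0 = (120.6 + 707.9)/EI = 828.4/EI
A unit hogging moment at C produces rotation L₁/(3EI) + L₂/(3EI) = 5.25/EI.
Compatibility: M_C·(L₁+L₂)/(3EI) = θ_0, giving M_C = 157.8 kN·m (hogging).
Span CE, ΣM about E: R_C^{CE}·11 = 539 + 157.8, so R_C^{CE} = 63.34 kN and R_E = 131 − 63.34 = 67.66 kN.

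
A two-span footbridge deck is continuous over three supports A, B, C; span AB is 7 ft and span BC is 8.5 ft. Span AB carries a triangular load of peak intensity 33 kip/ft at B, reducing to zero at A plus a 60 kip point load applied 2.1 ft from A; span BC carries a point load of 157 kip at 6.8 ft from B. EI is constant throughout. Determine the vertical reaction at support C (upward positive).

Take M_B as the redundant. Released structure: two simple spans AB and BC with a hinge at B.
End slopes at the hinge B, treating each span as simply supported:
  span AB: triangular load, peak 33: w₀L³/(45EI) = 251.5/EI
  span AB: point load 60 at a = 2.1: Pab(L + a)/(6LEI) = 133.8/EI
  span BC: point load 157 at a = 6.8: Pab(L + b)/(6LEI) = 363/EI
  relative rotation θ_0 = (385.3 + 363)/EI = 748.3/EI
A unit hogging moment at B produces rotation L₁/(3EI) + L₂/(3EI) = 5.167/EI.
Slope continuity at B: θ_0 = M_B·5.167/EI, so M_B = 748.3/5.167 = 144.8 kip·ft (hogging).
Span BC, ΣM about C: R_B^{BC}·8.5 = 266.9 + 144.8, so R_B^{BC} = 48.44 kip and R_C = 157 − 48.44 = 108.6 kip.

R_C = 108.6 kip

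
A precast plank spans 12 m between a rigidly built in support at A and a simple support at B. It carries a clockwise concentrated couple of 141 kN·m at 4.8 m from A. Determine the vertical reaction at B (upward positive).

Remove the prop at B; the released (primary) structure is a cantilever built in at A.
Free-end deflection of the primary structure under the applied loading (downward +):
  clockwise couple 141 at a = 4.8: M₀a(2L − a)/(2EI) = 6497/EI
Flexibility coefficient — unit upward force at B: δ_{BB} = L³/(3EI) = 576/EI.
The prop prevents deflection at B: R_B = δ_0/δ_{BB} = 6497/576 = 11.28 kN.

R_B = 11.28 kN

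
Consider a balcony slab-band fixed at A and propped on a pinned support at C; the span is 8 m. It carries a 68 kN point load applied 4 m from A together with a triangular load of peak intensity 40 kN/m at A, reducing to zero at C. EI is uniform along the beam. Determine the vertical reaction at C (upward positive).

Choose R_C as the redundant. The primary structure is the cantilever fixed at A.
Downward deflection at the released point C due to the loads:
  point load 68 at a = 4: Pa²(3L − a)/(6EI) = 3627/EI
  triangular load, peak 40 at the fixed end: w₀L⁴/(30EI) = 5461/EI
  δ_0 = 9088/EI
Tip deflection under a unit load at C: L³/(3EI) = 170.7/EI.
The prop prevents deflection at C: R_C = δ_0/δ_{CC} = 9088/170.7 = 53.25 kN.

R_C = 53.25 kN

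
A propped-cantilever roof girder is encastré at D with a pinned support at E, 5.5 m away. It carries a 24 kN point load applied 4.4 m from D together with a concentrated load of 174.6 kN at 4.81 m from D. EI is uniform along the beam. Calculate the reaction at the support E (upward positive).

R_E = 158.8 kN

Choose R_E as the redundant. The primary structure is the cantilever fixed at D.
Primary-structure tip deflection at E by superposition:
  point load 24 at a = 4.4: Pa²(3L − a)/(6EI) = 937/EI
  point load 174.6 at a = 4.81: Pa²(3L − a)/(6EI) = 7870/EI
  δ_0 = 8807/EI
Flexibility coefficient — unit upward force at E: δ_{EE} = L³/(3EI) = 55.46/EI.
The prop prevents deflection at E: R_E = δ_0/δ_{EE} = 8807/55.46 = 158.8 kN.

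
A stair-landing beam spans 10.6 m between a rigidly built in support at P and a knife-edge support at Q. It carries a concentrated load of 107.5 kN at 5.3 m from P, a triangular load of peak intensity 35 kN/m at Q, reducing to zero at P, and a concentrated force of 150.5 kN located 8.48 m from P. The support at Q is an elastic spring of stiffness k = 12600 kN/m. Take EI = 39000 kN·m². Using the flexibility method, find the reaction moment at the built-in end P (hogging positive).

Take the reaction at Q as the redundant and release it; the primary structure is a cantilever fixed at P.
Deflection at Q on the released cantilever, summing each load's contribution:
  point load 107.5 at a = 5.3: Pa²(3L − a)/(6EI) = 13337/EI
  triangular load, peak 35 at the free end: 11w₀L⁴/(120EI) = 40504/EI
  point load 150.5 at a = 8.48: Pa²(3L − a)/(6EI) = 42064/EI
  δ_0 = 95905/EI
Flexibility coefficient — unit upward force at Q: δ_{QQ} = L³/(3EI) = 397/EI.
With EI = 39000 kN·m²: δ_0 = 2.4591 m and δ_{QQ} = 0.01018 m/kN.
Compatibility — the spring shortens by R_Q/k under the reaction it provides: δ_0 − R_Q·δ_{QQ} = R_Q/k. With 1/k = 0.000079 m/kN, R_Q = δ_0 / (δ_{QQ} + 1/k) = 2.4591 / (0.01018 + 0.000079) = 239.7 kN.
Moment equilibrium about P: M_P = Σ(load moments about P) − R_Q·L = 3157 − 239.7×10.6 = 616 kN·m.

M_P = 616 kN·m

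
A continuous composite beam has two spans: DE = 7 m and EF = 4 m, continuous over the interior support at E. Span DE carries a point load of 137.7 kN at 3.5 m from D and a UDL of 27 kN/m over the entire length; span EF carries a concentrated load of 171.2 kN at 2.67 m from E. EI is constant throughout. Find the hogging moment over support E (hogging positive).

M_E = 257.1 kN·m

Take M_E as the redundant. Released structure: two simple spans DE and EF with a hinge at E.
End slopes at the hinge E, treating each span as simply supported:
  span DE: point load 137.7 at a = 3.5: Pab(L + a)/(6LEI) = 421.7/EI
  span DE: UDL 27: wL³/(24EI) = 385.9/EI
  span EF: point load 171.2 at a = 2.67: Pab(L + b)/(6LEI) = 135/EI
  relative rotation θ_0 = (807.6 + 135)/EI = 942.6/EI
A unit hogging moment at E produces rotation L₁/(3EI) + L₂/(3EI) = 3.667/EI.
Slope continuity at E: θ_0 = M_E·3.667/EI, so M_E = 942.6/3.667 = 257.1 kN·m (hogging).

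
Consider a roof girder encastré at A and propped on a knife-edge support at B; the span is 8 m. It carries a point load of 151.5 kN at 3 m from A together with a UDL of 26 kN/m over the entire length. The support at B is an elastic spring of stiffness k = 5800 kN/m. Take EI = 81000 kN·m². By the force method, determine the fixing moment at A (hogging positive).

Release the roller at B. Primary structure: cantilever fixed at A.
Downward deflection at the released point B due to the loads:
  point load 151.5 at a = 3: Pa²(3L − a)/(6EI) = 4772/EI
  UDL 26: wL⁴/(8EI) = 13312/EI
  δ_0 = 18084/EI
Flexibility coefficient — unit upward force at B: δ_{BB} = L³/(3EI) = 170.7/EI.
With EI = 81000 kN·m²: δ_0 = 0.22326 m and δ_{BB} = 0.002107 m/kN.
Compatibility — the spring shortens by R_B/k under the reaction it provides: δ_0 − R_B·δ_{BB} = R_B/k. With 1/k = 0.000172 m/kN, R_B = δ_0 / (δ_{BB} + 1/k) = 0.22326 / (0.002107 + 0.000172) = 97.95 kN.
Moment equilibrium about A: M_A = Σ(load moments about A) − R_B·L = 1286 − 97.95×8 = 502.9 kN·m.

M_A = 502.9 kN·m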